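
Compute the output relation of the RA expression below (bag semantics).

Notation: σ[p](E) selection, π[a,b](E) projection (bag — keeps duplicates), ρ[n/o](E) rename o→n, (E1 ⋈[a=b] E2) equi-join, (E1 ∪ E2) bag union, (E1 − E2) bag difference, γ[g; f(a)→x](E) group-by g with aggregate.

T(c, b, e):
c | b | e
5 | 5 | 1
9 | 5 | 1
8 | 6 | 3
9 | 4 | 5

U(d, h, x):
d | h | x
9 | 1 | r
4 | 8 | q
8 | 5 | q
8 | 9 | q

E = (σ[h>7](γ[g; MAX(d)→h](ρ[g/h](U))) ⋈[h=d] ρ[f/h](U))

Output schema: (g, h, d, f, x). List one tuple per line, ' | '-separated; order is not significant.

Row counts bottom-up:
  U → 4
  ρ[g/h](U) → 4
  γ[g; MAX(d)→h](ρ[g/h](U)) → 4
  σ[h>7](γ[g; MAX(d)→h](ρ[g/h](U))) → 3
  U → 4
  ρ[f/h](U) → 4
  (σ[h>7](γ[g; MAX(d)→h](ρ[g/h](U))) ⋈[h=d] ρ[f/h](U)) → 5

== RESULT ==
g | h | d | f | x
1 | 9 | 9 | 1 | r
5 | 8 | 8 | 5 | q
5 | 8 | 8 | 9 | q
9 | 8 | 8 | 5 | q
9 | 8 | 8 | 9 | q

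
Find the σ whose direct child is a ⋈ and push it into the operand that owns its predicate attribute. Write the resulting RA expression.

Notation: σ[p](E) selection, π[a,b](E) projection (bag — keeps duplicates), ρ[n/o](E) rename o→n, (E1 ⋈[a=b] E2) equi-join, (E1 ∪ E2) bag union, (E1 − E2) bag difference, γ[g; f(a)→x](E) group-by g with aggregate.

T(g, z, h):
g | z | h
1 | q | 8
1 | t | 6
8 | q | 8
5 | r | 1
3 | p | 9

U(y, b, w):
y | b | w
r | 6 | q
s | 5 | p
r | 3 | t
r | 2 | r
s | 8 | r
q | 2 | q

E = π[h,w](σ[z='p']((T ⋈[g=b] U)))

σ filters on z, owned by the left side.
E' = π[h,w]((σ[z='p'](T) ⋈[g=b] U))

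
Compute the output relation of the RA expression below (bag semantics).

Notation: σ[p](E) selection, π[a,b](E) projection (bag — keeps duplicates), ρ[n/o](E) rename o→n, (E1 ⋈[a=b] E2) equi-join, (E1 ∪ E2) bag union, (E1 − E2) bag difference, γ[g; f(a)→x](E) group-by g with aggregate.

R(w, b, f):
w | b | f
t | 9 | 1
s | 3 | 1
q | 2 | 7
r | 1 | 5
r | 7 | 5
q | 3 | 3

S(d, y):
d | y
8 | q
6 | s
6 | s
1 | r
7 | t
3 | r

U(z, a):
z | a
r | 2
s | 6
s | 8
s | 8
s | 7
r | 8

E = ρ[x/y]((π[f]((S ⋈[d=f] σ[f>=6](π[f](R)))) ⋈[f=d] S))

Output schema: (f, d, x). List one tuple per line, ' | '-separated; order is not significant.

Subexpression sizes:
  S → 6
  R → 6
  π[f](R) → 6
  σ[f>=6](π[f](R)) → 1
  (S ⋈[d=f] σ[f>=6](π[f](R))) → 1
  π[f]((S ⋈[d=f] σ[f>=6](π[f](R)))) → 1
  S → 6
  (π[f]((S ⋈[d=f] σ[f>=6](π[f](R)))) ⋈[f=d] S) → 1
  ρ[x/y]((π[f]((S ⋈[d=f] σ[f>=6](π[f](R)))) ⋈[f=d] S)) → 1

== RESULT ==
f | d | x
7 | 7 | t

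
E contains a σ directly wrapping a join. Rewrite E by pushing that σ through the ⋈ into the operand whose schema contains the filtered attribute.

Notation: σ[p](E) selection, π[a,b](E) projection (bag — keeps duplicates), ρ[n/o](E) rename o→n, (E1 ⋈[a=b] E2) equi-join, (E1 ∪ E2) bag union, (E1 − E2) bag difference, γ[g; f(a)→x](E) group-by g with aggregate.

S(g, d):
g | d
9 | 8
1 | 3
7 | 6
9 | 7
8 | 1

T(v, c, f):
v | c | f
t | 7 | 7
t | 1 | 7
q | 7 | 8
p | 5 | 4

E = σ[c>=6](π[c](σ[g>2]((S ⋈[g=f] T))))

σ filters on g, owned by the left side.
E' = σ[c>=6](π[c]((σ[g>2](S) ⋈[g=f] T)))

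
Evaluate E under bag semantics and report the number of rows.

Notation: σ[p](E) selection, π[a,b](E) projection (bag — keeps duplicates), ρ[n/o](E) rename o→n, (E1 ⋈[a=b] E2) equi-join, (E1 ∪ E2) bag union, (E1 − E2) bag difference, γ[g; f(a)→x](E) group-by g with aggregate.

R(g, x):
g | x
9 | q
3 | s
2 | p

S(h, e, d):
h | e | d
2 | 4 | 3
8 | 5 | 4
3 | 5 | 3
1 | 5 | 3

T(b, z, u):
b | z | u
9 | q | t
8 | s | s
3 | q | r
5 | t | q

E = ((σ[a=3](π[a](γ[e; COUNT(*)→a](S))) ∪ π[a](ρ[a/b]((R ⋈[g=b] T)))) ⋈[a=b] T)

Row counts bottom-up:
  S → 4
  γ[e; COUNT(*)→a](S) → 2
  π[a](γ[e; COUNT(*)→a](S)) → 2
  σ[a=3](π[a](γ[e; COUNT(*)→a](S))) → 1
  R → 3
  T → 4
  (R ⋈[g=b] T) → 2
  ρ[a/b]((R ⋈[g=b] T)) → 2
  π[a](ρ[a/b]((R ⋈[g=b] T))) → 2
  (σ[a=3](π[a](γ[e; COUNT(*)→a](S))) ∪ π[a](ρ[a/b]((R ⋈[g=b] T)))) → 3
  T → 4
  ((σ[a=3](π[a](γ[e; COUNT(*)→a](S))) ∪ π[a](ρ[a/b]((R ⋈[g=b] T)))) ⋈[a=b] T) → 3

|E| = 3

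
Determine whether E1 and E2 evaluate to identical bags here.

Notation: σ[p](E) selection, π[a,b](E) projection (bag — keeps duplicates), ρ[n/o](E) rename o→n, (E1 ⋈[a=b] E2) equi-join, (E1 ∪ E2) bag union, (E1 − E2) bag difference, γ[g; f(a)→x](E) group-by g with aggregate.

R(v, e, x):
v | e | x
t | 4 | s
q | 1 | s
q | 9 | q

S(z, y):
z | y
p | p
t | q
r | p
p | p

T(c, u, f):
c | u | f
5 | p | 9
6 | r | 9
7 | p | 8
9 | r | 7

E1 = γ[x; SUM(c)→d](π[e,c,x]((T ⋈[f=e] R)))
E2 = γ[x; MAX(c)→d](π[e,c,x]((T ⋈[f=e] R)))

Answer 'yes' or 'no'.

E1 stepwise |·|:
  T → 4
  R → 3
  (T ⋈[f=e] R) → 2
  π[e,c,x]((T ⋈[f=e] R)) → 2
  γ[x; SUM(c)→d](π[e,c,x]((T ⋈[f=e] R))) → 1
E2 stepwise |·|:
  T → 4
  R → 3
  (T ⋈[f=e] R) → 2
  π[e,c,x]((T ⋈[f=e] R)) → 2
  γ[x; MAX(c)→d](π[e,c,x]((T ⋈[f=e] R))) → 1

E1 result:
x | d
q | 11
E2 result:
x | d
q | 6
Witness: ('q', 11) appears 1× in E1 but 0× in E2.

no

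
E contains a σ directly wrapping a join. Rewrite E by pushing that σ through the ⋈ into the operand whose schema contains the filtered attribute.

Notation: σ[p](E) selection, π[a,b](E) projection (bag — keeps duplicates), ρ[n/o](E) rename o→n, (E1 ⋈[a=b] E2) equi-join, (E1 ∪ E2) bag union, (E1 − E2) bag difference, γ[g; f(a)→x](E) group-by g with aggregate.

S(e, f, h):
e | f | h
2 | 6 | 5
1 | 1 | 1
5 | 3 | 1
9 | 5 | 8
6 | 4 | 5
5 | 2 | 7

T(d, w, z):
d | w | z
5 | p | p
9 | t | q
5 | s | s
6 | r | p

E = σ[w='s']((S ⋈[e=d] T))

σ filters on w, owned by the right side.
E' = (S ⋈[e=d] σ[w='s'](T))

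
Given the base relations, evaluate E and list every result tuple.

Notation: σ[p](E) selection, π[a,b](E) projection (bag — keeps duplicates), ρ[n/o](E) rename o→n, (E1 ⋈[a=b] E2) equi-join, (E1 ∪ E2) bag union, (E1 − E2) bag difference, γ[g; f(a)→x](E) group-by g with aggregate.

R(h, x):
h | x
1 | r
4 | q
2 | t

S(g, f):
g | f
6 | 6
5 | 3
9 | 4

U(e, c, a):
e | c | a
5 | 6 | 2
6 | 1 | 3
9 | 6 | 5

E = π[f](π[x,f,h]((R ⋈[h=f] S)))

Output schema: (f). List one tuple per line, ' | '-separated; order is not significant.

Per-node cardinality:
  R → 3
  S → 3
  (R ⋈[h=f] S) → 1
  π[x,f,h]((R ⋈[h=f] S)) → 1
  π[f](π[x,f,h]((R ⋈[h=f] S))) → 1

== RESULT ==
f
4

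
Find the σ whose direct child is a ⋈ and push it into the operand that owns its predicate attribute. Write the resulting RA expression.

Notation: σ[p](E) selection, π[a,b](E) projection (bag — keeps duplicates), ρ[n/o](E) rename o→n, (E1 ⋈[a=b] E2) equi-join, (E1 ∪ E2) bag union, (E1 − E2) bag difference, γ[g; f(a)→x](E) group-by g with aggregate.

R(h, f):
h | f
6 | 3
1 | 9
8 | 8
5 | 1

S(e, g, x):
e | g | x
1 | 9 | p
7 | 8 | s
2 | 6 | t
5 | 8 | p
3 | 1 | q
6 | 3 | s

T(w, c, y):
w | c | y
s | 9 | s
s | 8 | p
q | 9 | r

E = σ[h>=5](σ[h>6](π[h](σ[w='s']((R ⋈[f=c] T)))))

σ filters on w, owned by the right side.
E' = σ[h>=5](σ[h>6](π[h]((R ⋈[f=c] σ[w='s'](T)))))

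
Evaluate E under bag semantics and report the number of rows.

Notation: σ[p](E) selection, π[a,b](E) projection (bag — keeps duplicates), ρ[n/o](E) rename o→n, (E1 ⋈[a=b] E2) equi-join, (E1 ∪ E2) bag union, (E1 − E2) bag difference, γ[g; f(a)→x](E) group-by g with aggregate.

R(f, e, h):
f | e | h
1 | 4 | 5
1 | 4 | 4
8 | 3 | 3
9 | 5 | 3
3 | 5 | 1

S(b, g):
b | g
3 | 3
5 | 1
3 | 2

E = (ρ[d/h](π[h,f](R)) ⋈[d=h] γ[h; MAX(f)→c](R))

Stepwise |·|:
  R → 5
  π[h,f](R) → 5
  ρ[d/h](π[h,f](R)) → 5
  R → 5
  γ[h; MAX(f)→c](R) → 4
  (ρ[d/h](π[h,f](R)) ⋈[d=h] γ[h; MAX(f)→c](R)) → 5

|E| = 5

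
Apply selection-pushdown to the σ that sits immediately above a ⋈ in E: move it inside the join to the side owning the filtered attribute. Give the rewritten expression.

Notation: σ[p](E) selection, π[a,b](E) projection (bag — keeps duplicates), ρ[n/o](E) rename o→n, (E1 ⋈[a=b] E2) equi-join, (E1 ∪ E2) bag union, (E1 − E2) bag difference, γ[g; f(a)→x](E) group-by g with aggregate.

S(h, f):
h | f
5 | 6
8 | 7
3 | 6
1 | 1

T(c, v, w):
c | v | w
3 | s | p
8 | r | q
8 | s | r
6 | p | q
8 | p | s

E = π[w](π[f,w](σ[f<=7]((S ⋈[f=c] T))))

σ filters on f, owned by the left side.
E' = π[w](π[f,w]((σ[f<=7](S) ⋈[f=c] T)))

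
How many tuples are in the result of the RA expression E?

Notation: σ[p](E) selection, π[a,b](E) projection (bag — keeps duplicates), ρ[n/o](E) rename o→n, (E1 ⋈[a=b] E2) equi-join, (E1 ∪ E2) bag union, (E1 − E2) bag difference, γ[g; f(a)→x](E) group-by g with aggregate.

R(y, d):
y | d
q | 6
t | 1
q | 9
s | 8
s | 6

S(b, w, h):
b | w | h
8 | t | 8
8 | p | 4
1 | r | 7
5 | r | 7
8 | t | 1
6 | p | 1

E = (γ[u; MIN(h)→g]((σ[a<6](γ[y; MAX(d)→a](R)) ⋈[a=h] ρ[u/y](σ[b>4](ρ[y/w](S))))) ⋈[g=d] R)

Row counts bottom-up:
  R → 5
  γ[y; MAX(d)→a](R) → 3
  σ[a<6](γ[y; MAX(d)→a](R)) → 1
  S → 6
  ρ[y/w](S) → 6
  σ[b>4](ρ[y/w](S)) → 5
  ρ[u/y](σ[b>4](ρ[y/w](S))) → 5
  (σ[a<6](γ[y; MAX(d)→a](R)) ⋈[a=h] ρ[u/y](σ[b>4](ρ[y/w](S)))) → 2
  γ[u; MIN(h)→g]((σ[a<6](γ[y; MAX(d)→a](R)) ⋈[a=h] ρ[u/y](σ[b>4](ρ[y/w](S))))) → 2
  R → 5
  (γ[u; MIN(h)→g]((σ[a<6](γ[y; MAX(d)→a](R)) ⋈[a=h] ρ[u/y](σ[b>4](ρ[y/w](S))))) ⋈[g=d] R) → 2

|E| = 2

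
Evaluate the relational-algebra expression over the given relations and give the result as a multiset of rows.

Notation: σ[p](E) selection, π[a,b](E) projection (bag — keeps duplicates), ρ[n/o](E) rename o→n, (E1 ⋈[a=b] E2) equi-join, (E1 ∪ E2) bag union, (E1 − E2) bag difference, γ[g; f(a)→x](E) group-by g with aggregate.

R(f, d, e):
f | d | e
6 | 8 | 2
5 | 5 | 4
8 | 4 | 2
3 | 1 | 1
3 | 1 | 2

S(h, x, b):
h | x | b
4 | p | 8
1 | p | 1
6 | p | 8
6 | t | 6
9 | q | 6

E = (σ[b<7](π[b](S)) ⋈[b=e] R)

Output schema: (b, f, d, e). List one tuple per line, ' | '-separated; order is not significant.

Subexpression sizes:
  S → 5
  π[b](S) → 5
  σ[b<7](π[b](S)) → 3
  R → 5
  (σ[b<7](π[b](S)) ⋈[b=e] R) → 1

== RESULT ==
b | f | d | e
1 | 3 | 1 | 1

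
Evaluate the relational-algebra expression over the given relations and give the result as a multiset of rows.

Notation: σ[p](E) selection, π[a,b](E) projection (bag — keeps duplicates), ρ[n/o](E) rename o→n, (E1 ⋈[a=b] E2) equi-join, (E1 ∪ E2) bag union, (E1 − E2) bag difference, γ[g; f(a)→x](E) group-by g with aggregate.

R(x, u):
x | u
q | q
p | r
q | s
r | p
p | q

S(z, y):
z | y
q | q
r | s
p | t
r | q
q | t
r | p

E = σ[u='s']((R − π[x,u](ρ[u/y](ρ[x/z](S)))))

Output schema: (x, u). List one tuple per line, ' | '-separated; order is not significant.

Subexpression sizes:
  R → 5
  S → 6
  ρ[x/z](S) → 6
  ρ[u/y](ρ[x/z](S)) → 6
  π[x,u](ρ[u/y](ρ[x/z](S))) → 6
  (R − π[x,u](ρ[u/y](ρ[x/z](S)))) → 3
  σ[u='s']((R − π[x,u](ρ[u/y](ρ[x/z](S))))) → 1

== RESULT ==
x | u
q | s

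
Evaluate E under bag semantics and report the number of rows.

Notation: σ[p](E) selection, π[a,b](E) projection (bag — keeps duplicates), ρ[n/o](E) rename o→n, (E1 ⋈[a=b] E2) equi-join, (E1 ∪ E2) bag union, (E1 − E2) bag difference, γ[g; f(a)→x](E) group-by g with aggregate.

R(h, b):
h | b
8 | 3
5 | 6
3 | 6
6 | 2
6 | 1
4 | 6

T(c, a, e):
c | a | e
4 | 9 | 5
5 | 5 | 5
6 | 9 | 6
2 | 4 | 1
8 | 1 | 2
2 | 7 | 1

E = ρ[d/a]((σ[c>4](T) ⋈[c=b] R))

Subexpression sizes:
  T → 6
  σ[c>4](T) → 3
  R → 6
  (σ[c>4](T) ⋈[c=b] R) → 3
  ρ[d/a]((σ[c>4](T) ⋈[c=b] R)) → 3

|E| = 3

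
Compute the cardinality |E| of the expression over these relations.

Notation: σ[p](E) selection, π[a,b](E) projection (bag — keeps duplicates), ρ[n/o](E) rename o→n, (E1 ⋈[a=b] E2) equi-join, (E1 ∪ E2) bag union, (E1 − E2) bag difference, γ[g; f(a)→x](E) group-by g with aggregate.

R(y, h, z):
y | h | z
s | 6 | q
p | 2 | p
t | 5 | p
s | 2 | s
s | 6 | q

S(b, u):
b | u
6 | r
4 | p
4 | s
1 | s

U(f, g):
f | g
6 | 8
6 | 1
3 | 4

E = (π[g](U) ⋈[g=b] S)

Subexpression sizes:
  U → 3
  π[g](U) → 3
  S → 4
  (π[g](U) ⋈[g=b] S) → 3

|E| = 3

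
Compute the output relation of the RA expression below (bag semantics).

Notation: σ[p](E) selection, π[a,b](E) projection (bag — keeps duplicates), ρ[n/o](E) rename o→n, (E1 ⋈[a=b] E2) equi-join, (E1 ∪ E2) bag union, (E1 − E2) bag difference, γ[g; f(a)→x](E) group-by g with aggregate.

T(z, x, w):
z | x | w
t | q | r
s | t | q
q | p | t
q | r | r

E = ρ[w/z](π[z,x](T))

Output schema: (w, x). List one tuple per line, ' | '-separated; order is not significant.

Row counts bottom-up:
  T → 4
  π[z,x](T) → 4
  ρ[w/z](π[z,x](T)) → 4

== RESULT ==
w | x
q | p
q | r
s | t
t | q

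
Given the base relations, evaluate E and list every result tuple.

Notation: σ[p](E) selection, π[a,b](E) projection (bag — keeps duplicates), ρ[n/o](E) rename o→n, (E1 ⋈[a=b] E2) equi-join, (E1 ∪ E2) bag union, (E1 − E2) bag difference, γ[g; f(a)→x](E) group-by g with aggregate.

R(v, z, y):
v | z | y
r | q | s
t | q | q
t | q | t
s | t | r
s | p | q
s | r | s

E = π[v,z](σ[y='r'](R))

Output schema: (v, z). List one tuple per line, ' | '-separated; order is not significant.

Per-node cardinality:
  R → 6
  σ[y='r'](R) → 1
  π[v,z](σ[y='r'](R)) → 1

== RESULT ==
v | z
s | t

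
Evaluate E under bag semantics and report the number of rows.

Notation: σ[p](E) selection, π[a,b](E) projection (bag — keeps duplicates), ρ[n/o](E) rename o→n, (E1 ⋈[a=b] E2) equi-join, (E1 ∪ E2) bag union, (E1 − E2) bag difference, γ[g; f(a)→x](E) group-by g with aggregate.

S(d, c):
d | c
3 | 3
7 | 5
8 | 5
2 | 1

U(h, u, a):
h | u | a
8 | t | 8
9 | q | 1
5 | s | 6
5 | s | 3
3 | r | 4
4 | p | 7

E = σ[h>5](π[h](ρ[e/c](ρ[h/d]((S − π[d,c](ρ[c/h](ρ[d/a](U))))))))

Stepwise |·|:
  S → 4
  U → 6
  ρ[d/a](U) → 6
  ρ[c/h](ρ[d/a](U)) → 6
  π[d,c](ρ[c/h](ρ[d/a](U))) → 6
  (S − π[d,c](ρ[c/h](ρ[d/a](U)))) → 4
  ρ[h/d]((S − π[d,c](ρ[c/h](ρ[d/a](U))))) → 4
  ρ[e/c](ρ[h/d]((S − π[d,c](ρ[c/h](ρ[d/a](U)))))) → 4
  π[h](ρ[e/c](ρ[h/d]((S − π[d,c](ρ[c/h](ρ[d/a](U))))))) → 4
  σ[h>5](π[h](ρ[e/c](ρ[h/d]((S − π[d,c](ρ[c/h](ρ[d/a](U)))))))) → 2

|E| = 2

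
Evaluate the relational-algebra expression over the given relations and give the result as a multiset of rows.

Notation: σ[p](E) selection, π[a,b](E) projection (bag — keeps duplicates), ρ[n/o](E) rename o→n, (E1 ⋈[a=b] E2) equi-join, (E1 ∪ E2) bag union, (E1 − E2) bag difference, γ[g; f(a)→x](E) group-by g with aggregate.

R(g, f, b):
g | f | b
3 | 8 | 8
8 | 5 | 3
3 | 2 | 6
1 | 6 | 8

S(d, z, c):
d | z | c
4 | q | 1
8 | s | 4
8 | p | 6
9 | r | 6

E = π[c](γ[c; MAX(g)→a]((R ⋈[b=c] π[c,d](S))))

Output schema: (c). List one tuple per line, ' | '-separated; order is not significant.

Stepwise |·|:
  R → 4
  S → 4
  π[c,d](S) → 4
  (R ⋈[b=c] π[c,d](S)) → 2
  γ[c; MAX(g)→a]((R ⋈[b=c] π[c,d](S))) → 1
  π[c](γ[c; MAX(g)→a]((R ⋈[b=c] π[c,d](S)))) → 1

== RESULT ==
c
6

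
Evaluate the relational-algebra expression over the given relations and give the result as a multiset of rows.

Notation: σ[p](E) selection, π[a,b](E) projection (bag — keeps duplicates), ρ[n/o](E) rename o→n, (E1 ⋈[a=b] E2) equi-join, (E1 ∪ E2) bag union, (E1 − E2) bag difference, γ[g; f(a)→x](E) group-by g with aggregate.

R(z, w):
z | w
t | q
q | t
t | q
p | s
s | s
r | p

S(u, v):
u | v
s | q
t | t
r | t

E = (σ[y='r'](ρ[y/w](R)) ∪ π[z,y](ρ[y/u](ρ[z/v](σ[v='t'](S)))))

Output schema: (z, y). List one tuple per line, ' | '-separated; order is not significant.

Per-node cardinality:
  R → 6
  ρ[y/w](R) → 6
  σ[y='r'](ρ[y/w](R)) → 0
  S → 3
  σ[v='t'](S) → 2
  ρ[z/v](σ[v='t'](S)) → 2
  ρ[y/u](ρ[z/v](σ[v='t'](S))) → 2
  π[z,y](ρ[y/u](ρ[z/v](σ[v='t'](S)))) → 2
  (σ[y='r'](ρ[y/w](R)) ∪ π[z,y](ρ[y/u](ρ[z/v](σ[v='t'](S))))) → 2

== RESULT ==
z | y
t | r
t | t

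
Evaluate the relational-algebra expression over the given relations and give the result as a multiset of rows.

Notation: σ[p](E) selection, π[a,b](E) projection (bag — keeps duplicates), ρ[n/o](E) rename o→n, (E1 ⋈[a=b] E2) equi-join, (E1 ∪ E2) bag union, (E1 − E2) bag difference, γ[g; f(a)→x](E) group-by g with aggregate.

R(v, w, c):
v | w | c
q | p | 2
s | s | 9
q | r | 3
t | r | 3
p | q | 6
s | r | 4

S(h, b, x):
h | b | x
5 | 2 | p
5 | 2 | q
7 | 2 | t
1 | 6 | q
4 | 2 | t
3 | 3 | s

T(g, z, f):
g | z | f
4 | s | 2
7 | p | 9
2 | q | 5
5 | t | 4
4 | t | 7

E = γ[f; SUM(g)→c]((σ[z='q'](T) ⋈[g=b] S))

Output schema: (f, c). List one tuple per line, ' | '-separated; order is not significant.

Stepwise |·|:
  T → 5
  σ[z='q'](T) → 1
  S → 6
  (σ[z='q'](T) ⋈[g=b] S) → 4
  γ[f; SUM(g)→c]((σ[z='q'](T) ⋈[g=b] S)) → 1

== RESULT ==
f | c
5 | 8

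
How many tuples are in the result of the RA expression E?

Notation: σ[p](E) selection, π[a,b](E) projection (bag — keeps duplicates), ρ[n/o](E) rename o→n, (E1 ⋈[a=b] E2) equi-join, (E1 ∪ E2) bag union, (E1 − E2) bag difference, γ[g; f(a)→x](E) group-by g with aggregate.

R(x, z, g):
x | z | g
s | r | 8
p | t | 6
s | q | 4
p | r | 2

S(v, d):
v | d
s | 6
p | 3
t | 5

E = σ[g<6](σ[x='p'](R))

Row counts bottom-up:
  R → 4
  σ[x='p'](R) → 2
  σ[g<6](σ[x='p'](R)) → 1

|E| = 1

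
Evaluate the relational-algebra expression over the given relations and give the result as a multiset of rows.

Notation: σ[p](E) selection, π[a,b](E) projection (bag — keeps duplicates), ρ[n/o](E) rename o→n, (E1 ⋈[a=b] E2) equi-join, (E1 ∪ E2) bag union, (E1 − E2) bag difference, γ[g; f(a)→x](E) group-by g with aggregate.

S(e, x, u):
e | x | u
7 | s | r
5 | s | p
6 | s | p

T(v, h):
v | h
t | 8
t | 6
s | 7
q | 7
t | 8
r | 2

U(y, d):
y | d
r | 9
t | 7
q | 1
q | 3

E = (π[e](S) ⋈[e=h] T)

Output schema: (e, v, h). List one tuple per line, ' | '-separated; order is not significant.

Per-node cardinality:
  S → 3
  π[e](S) → 3
  T → 6
  (π[e](S) ⋈[e=h] T) → 3

== RESULT ==
e | v | h
6 | t | 6
7 | q | 7
7 | s | 7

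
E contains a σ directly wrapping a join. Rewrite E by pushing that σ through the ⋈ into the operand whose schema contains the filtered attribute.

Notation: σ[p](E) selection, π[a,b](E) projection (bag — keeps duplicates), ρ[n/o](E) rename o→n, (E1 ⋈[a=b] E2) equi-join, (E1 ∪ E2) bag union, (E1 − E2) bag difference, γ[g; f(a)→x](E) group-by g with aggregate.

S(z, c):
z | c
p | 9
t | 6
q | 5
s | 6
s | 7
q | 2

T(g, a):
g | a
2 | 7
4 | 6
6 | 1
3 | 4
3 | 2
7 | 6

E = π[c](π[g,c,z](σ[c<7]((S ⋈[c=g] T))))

σ filters on c, owned by the left side.
E' = π[c](π[g,c,z]((σ[c<7](S) ⋈[c=g] T)))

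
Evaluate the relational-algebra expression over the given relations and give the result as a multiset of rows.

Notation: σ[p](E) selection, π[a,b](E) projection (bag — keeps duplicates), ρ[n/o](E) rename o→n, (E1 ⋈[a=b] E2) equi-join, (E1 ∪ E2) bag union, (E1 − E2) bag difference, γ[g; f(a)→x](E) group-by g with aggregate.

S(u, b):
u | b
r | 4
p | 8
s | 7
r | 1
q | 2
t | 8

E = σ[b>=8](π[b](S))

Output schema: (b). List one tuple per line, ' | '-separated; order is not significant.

Subexpression sizes:
  S → 6
  π[b](S) → 6
  σ[b>=8](π[b](S)) → 2

== RESULT ==
b
8
8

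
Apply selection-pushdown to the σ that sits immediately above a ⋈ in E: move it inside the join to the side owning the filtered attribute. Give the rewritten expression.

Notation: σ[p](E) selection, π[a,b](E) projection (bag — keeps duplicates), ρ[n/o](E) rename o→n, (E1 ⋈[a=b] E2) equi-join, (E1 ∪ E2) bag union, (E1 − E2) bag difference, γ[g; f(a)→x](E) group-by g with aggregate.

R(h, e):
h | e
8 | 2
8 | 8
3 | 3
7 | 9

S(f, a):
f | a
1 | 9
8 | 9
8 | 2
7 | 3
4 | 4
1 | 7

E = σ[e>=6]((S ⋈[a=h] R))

σ filters on e, owned by the right side.
E' = (S ⋈[a=h] σ[e>=6](R))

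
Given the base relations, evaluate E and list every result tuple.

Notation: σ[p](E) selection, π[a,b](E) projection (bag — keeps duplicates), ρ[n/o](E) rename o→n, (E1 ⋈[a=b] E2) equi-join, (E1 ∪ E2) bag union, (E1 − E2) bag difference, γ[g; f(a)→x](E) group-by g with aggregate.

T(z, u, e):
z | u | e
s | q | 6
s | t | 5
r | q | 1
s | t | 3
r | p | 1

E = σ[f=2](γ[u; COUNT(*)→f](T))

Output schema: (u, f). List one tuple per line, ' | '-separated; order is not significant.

Per-node cardinality:
  T → 5
  γ[u; COUNT(*)→f](T) → 3
  σ[f=2](γ[u; COUNT(*)→f](T)) → 2

== RESULT ==
u | f
q | 2
t | 2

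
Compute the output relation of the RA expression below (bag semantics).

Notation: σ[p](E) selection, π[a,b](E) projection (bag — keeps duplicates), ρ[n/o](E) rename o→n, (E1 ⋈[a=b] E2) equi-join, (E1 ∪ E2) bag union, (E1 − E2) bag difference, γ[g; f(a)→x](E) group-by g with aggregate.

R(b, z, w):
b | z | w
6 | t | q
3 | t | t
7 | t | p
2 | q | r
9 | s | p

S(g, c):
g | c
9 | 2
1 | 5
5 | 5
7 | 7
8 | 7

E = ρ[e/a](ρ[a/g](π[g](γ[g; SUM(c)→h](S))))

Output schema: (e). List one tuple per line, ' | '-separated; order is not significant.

Row counts bottom-up:
  S → 5
  γ[g; SUM(c)→h](S) → 5
  π[g](γ[g; SUM(c)→h](S)) → 5
  ρ[a/g](π[g](γ[g; SUM(c)→h](S))) → 5
  ρ[e/a](ρ[a/g](π[g](γ[g; SUM(c)→h](S)))) → 5

== RESULT ==
e
1
5
7
8
9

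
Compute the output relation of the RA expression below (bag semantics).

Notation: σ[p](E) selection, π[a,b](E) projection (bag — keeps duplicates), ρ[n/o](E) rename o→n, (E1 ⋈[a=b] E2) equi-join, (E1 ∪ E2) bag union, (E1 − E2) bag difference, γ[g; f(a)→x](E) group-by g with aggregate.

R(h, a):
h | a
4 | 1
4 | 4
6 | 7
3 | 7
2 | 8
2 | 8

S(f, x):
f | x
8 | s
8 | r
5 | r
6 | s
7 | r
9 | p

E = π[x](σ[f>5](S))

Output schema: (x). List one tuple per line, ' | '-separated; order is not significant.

Stepwise |·|:
  S → 6
  σ[f>5](S) → 5
  π[x](σ[f>5](S)) → 5

== RESULT ==
x
p
r
r
s
s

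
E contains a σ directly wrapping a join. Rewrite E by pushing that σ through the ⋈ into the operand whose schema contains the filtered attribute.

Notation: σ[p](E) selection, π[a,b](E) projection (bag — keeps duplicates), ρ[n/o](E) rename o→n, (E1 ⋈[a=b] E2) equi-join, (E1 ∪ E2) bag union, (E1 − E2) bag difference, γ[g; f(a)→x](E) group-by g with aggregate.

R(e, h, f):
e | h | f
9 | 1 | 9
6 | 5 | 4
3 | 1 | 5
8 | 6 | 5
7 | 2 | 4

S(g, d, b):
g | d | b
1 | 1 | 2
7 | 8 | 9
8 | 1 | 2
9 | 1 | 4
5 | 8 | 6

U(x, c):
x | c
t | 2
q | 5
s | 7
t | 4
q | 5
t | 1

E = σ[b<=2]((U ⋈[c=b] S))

σ filters on b, owned by the right side.
E' = (U ⋈[c=b] σ[b<=2](S))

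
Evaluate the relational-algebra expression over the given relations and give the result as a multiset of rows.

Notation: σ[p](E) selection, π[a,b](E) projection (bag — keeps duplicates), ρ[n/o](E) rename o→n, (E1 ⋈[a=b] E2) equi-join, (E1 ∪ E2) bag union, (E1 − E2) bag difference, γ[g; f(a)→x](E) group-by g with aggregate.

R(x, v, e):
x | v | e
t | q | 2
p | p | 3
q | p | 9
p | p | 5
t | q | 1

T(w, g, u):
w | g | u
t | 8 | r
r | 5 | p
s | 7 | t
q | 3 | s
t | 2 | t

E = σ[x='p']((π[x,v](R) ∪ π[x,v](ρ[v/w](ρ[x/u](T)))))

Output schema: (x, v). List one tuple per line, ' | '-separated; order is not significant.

Row counts bottom-up:
  R → 5
  π[x,v](R) → 5
  T → 5
  ρ[x/u](T) → 5
  ρ[v/w](ρ[x/u](T)) → 5
  π[x,v](ρ[v/w](ρ[x/u](T))) → 5
  (π[x,v](R) ∪ π[x,v](ρ[v/w](ρ[x/u](T)))) → 10
  σ[x='p']((π[x,v](R) ∪ π[x,v](ρ[v/w](ρ[x/u](T))))) → 3

== RESULT ==
x | v
p | p
p | p
p | r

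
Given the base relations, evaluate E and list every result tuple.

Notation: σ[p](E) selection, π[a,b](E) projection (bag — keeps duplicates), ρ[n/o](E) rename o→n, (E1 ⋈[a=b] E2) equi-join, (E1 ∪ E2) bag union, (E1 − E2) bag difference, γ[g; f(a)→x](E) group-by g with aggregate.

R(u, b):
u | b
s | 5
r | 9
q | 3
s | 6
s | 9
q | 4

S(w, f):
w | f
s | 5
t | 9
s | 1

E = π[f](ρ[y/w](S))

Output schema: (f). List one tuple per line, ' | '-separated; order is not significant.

Subexpression sizes:
  S → 3
  ρ[y/w](S) → 3
  π[f](ρ[y/w](S)) → 3

== RESULT ==
f
1
5
9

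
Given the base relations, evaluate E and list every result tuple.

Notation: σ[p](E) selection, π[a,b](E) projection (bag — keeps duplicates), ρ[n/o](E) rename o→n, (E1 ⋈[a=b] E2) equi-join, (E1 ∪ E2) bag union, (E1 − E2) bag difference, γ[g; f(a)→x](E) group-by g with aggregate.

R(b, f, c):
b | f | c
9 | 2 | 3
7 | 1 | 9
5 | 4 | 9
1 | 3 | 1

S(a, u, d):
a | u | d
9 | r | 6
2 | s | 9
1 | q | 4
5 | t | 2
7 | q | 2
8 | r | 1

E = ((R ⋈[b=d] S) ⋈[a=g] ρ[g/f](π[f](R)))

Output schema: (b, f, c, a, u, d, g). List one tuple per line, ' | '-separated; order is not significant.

Stepwise |·|:
  R → 4
  S → 6
  (R ⋈[b=d] S) → 2
  R → 4
  π[f](R) → 4
  ρ[g/f](π[f](R)) → 4
  ((R ⋈[b=d] S) ⋈[a=g] ρ[g/f](π[f](R))) → 1

== RESULT ==
b | f | c | a | u | d | g
9 | 2 | 3 | 2 | s | 9 | 2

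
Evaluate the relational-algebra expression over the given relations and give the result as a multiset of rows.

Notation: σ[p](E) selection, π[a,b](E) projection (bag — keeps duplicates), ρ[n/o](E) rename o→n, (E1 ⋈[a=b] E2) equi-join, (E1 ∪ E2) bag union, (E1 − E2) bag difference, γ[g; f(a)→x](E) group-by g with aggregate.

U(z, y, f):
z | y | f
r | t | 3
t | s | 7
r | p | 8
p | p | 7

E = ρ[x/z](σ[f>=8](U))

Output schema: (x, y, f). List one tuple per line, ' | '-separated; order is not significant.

Subexpression sizes:
  U → 4
  σ[f>=8](U) → 1
  ρ[x/z](σ[f>=8](U)) → 1

== RESULT ==
x | y | f
r | p | 8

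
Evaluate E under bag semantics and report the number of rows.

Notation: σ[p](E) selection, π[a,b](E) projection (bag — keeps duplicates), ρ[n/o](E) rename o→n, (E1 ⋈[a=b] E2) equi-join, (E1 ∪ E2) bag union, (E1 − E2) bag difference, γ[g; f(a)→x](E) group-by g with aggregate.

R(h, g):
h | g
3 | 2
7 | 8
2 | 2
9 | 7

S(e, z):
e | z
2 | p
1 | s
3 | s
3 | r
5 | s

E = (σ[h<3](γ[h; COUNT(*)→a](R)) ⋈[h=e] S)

Row counts bottom-up:
  R → 4
  γ[h; COUNT(*)→a](R) → 4
  σ[h<3](γ[h; COUNT(*)→a](R)) → 1
  S → 5
  (σ[h<3](γ[h; COUNT(*)→a](R)) ⋈[h=e] S) → 1

|E| = 1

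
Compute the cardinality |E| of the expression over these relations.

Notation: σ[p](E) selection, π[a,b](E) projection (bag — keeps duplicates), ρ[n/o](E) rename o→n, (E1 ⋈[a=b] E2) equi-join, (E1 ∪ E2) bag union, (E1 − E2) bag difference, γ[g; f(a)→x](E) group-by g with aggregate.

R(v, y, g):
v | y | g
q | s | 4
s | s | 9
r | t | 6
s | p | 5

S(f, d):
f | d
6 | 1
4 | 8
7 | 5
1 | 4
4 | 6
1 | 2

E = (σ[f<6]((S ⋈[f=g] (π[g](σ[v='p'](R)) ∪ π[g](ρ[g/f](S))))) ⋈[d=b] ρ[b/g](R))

Per-node cardinality:
  S → 6
  R → 4
  σ[v='p'](R) → 0
  π[g](σ[v='p'](R)) → 0
  S → 6
  ρ[g/f](S) → 6
  π[g](ρ[g/f](S)) → 6
  (π[g](σ[v='p'](R)) ∪ π[g](ρ[g/f](S))) → 6
  (S ⋈[f=g] (π[g](σ[v='p'](R)) ∪ π[g](ρ[g/f](S)))) → 10
  σ[f<6]((S ⋈[f=g] (π[g](σ[v='p'](R)) ∪ π[g](ρ[g/f](S))))) → 8
  R → 4
  ρ[b/g](R) → 4
  (σ[f<6]((S ⋈[f=g] (π[g](σ[v='p'](R)) ∪ π[g](ρ[g/f](S))))) ⋈[d=b] ρ[b/g](R)) → 4

|E| = 4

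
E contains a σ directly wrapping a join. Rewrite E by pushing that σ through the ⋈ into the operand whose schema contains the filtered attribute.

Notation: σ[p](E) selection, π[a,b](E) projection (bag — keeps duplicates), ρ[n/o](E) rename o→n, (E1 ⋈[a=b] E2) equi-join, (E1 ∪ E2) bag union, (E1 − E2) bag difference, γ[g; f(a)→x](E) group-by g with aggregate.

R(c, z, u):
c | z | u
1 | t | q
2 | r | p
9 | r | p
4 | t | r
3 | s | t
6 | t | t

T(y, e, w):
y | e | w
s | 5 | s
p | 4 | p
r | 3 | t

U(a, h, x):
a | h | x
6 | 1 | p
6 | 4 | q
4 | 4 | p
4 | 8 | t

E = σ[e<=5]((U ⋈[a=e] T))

σ filters on e, owned by the right side.
E' = (U ⋈[a=e] σ[e<=5](T))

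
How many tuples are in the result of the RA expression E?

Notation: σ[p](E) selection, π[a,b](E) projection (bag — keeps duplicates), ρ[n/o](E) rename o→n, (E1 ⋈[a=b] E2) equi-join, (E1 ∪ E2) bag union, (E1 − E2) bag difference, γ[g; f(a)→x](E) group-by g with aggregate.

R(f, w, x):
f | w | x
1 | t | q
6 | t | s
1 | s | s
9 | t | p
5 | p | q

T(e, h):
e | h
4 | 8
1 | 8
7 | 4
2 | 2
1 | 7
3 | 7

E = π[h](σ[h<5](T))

Row counts bottom-up:
  T → 6
  σ[h<5](T) → 2
  π[h](σ[h<5](T)) → 2

|E| = 2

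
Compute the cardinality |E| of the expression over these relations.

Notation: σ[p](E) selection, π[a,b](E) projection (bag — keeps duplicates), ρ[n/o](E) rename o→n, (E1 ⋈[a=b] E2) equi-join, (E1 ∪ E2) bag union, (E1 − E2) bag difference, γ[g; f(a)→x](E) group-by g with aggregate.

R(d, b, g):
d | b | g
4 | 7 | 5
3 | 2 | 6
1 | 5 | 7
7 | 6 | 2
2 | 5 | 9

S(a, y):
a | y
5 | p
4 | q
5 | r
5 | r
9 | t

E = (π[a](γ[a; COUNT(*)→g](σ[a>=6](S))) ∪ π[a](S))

Stepwise |·|:
  S → 5
  σ[a>=6](S) → 1
  γ[a; COUNT(*)→g](σ[a>=6](S)) → 1
  π[a](γ[a; COUNT(*)→g](σ[a>=6](S))) → 1
  S → 5
  π[a](S) → 5
  (π[a](γ[a; COUNT(*)→g](σ[a>=6](S))) ∪ π[a](S)) → 6

|E| = 6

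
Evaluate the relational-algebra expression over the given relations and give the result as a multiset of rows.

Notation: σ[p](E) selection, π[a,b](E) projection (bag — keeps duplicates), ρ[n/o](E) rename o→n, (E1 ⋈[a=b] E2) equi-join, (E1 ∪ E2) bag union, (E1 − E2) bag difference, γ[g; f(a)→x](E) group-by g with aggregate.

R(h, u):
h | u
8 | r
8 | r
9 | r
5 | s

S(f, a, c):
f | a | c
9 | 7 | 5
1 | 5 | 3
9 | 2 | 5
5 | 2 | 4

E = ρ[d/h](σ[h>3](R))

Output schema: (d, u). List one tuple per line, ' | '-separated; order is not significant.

Stepwise |·|:
  R → 4
  σ[h>3](R) → 4
  ρ[d/h](σ[h>3](R)) → 4

== RESULT ==
d | u
5 | s
8 | r
8 | r
9 | r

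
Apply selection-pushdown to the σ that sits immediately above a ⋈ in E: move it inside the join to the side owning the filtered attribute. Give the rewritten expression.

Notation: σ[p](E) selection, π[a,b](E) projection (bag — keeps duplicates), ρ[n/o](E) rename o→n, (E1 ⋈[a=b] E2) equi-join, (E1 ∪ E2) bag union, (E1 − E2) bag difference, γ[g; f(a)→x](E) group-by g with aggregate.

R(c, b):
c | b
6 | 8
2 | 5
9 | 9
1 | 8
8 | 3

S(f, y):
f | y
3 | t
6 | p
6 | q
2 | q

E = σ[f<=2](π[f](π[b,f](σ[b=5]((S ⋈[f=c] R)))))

σ filters on b, owned by the right side.
E' = σ[f<=2](π[f](π[b,f]((S ⋈[f=c] σ[b=5](R)))))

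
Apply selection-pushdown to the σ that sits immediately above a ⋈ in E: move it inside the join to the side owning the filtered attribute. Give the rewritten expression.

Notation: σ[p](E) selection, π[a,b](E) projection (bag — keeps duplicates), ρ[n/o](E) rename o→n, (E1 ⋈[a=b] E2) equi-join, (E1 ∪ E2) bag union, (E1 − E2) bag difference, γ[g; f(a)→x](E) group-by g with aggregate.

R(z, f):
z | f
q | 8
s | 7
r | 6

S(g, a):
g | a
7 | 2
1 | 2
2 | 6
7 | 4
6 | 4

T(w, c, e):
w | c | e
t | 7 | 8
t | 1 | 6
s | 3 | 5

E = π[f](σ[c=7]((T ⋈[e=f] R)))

σ filters on c, owned by the left side.
E' = π[f]((σ[c=7](T) ⋈[e=f] R))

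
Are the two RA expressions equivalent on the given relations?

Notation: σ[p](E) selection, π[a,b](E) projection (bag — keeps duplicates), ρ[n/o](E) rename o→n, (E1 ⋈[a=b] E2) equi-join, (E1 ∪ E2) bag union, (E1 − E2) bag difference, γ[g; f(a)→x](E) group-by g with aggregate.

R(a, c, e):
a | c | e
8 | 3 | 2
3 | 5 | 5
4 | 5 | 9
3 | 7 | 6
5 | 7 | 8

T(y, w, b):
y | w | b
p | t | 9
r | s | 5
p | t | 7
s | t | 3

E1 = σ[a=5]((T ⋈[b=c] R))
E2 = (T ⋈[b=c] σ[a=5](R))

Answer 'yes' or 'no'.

E1 subexpression sizes:
  T → 4
  R → 5
  (T ⋈[b=c] R) → 5
  σ[a=5]((T ⋈[b=c] R)) → 1
E2 subexpression sizes:
  T → 4
  R → 5
  σ[a=5](R) → 1
  (T ⋈[b=c] σ[a=5](R)) → 1

E1 and E2 produce the same multiset:
y | w | b | a | c | e
p | t | 7 | 5 | 7 | 8

yes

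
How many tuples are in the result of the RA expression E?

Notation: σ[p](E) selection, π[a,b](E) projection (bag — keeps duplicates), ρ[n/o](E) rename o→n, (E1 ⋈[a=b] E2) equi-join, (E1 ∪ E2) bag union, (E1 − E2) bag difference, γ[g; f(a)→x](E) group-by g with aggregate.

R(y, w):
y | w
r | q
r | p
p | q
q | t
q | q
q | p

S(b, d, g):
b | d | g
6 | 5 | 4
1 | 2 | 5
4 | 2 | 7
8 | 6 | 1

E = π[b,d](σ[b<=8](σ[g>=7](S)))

Subexpression sizes:
  S → 4
  σ[g>=7](S) → 1
  σ[b<=8](σ[g>=7](S)) → 1
  π[b,d](σ[b<=8](σ[g>=7](S))) → 1

|E| = 1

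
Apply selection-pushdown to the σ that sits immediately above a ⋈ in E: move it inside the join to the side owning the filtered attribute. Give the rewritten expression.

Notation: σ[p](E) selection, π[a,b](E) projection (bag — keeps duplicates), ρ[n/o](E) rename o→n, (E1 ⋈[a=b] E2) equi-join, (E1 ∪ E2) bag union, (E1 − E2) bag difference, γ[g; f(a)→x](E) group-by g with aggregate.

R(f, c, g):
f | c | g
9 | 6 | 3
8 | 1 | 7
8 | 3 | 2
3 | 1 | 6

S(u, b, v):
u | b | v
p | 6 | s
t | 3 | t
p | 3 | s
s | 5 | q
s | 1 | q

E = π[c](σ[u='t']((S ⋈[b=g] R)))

σ filters on u, owned by the left side.
E' = π[c]((σ[u='t'](S) ⋈[b=g] R))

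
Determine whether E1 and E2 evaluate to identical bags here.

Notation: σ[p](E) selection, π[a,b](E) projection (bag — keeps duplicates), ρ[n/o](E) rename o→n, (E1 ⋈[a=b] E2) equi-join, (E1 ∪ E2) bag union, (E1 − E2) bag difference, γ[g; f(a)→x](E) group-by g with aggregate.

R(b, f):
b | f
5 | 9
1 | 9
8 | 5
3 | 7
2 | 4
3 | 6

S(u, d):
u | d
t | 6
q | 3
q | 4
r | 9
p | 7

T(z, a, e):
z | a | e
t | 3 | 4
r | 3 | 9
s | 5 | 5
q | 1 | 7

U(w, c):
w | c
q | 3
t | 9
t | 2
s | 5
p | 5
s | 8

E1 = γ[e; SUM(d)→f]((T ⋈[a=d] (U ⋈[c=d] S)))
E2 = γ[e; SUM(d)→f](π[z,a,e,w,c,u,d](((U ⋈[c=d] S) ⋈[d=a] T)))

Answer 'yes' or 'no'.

E1 row counts bottom-up:
  T → 4
  U → 6
  S → 5
  (U ⋈[c=d] S) → 2
  (T ⋈[a=d] (U ⋈[c=d] S)) → 2
  γ[e; SUM(d)→f]((T ⋈[a=d] (U ⋈[c=d] S))) → 2
E2 row counts bottom-up:
  U → 6
  S → 5
  (U ⋈[c=d] S) → 2
  T → 4
  ((U ⋈[c=d] S) ⋈[d=a] T) → 2
  π[z,a,e,w,c,u,d](((U ⋈[c=d] S) ⋈[d=a] T)) → 2
  γ[e; SUM(d)→f](π[z,a,e,w,c,u,d](((U ⋈[c=d] S) ⋈[d=a] T))) → 2

E1 and E2 produce the same multiset:
e | f
4 | 3
9 | 3

yes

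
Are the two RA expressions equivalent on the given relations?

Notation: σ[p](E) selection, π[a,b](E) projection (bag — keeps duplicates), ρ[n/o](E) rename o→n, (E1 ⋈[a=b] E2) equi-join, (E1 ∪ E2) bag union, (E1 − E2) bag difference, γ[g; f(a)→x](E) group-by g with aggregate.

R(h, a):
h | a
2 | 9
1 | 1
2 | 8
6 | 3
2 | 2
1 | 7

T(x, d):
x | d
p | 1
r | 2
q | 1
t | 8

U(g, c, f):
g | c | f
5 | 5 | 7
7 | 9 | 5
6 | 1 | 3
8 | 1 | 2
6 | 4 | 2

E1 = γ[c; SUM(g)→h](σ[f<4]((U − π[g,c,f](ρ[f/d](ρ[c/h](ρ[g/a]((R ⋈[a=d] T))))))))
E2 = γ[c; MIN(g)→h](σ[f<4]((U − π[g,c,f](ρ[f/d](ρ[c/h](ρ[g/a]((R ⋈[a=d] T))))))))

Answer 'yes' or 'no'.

E1 stepwise |·|:
  U → 5
  R → 6
  T → 4
  (R ⋈[a=d] T) → 4
  ρ[g/a]((R ⋈[a=d] T)) → 4
  ρ[c/h](ρ[g/a]((R ⋈[a=d] T))) → 4
  ρ[f/d](ρ[c/h](ρ[g/a]((R ⋈[a=d] T)))) → 4
  π[g,c,f](ρ[f/d](ρ[c/h](ρ[g/a]((R ⋈[a=d] T))))) → 4
  (U − π[g,c,f](ρ[f/d](ρ[c/h](ρ[g/a]((R ⋈[a=d] T)))))) → 5
  σ[f<4]((U − π[g,c,f](ρ[f/d](ρ[c/h](ρ[g/a]((R ⋈[a=d] T))))))) → 3
  γ[c; SUM(g)→h](σ[f<4]((U − π[g,c,f](ρ[f/d](ρ[c/h](ρ[g/a]((R ⋈[a=d] T)))))))) → 2
E2 stepwise |·|:
  U → 5
  R → 6
  T → 4
  (R ⋈[a=d] T) → 4
  ρ[g/a]((R ⋈[a=d] T)) → 4
  ρ[c/h](ρ[g/a]((R ⋈[a=d] T))) → 4
  ρ[f/d](ρ[c/h](ρ[g/a]((R ⋈[a=d] T)))) → 4
  π[g,c,f](ρ[f/d](ρ[c/h](ρ[g/a]((R ⋈[a=d] T))))) → 4
  (U − π[g,c,f](ρ[f/d](ρ[c/h](ρ[g/a]((R ⋈[a=d] T)))))) → 5
  σ[f<4]((U − π[g,c,f](ρ[f/d](ρ[c/h](ρ[g/a]((R ⋈[a=d] T))))))) → 3
  γ[c; MIN(g)→h](σ[f<4]((U − π[g,c,f](ρ[f/d](ρ[c/h](ρ[g/a]((R ⋈[a=d] T)))))))) → 2

E1 result:
c | h
1 | 14
4 | 6
E2 result:
c | h
1 | 6
4 | 6
Witness: (1, 6) appears 0× in E1 but 1× in E2.

no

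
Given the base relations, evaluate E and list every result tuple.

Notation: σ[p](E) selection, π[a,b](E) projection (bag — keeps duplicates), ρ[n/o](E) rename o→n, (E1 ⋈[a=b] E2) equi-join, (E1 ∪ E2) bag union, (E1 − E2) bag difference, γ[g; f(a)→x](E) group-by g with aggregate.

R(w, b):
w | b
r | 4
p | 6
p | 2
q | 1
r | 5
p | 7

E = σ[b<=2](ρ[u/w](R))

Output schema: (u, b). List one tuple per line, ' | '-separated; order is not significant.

Stepwise |·|:
  R → 6
  ρ[u/w](R) → 6
  σ[b<=2](ρ[u/w](R)) → 2

== RESULT ==
u | b
p | 2
q | 1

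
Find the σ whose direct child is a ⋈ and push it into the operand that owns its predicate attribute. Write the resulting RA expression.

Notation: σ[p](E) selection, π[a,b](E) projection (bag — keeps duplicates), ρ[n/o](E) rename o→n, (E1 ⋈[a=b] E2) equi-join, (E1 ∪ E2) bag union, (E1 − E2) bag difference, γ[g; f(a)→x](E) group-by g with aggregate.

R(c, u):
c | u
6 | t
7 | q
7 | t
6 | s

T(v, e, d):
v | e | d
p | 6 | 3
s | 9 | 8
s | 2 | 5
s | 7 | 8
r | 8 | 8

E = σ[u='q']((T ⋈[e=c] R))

σ filters on u, owned by the right side.
E' = (T ⋈[e=c] σ[u='q'](R))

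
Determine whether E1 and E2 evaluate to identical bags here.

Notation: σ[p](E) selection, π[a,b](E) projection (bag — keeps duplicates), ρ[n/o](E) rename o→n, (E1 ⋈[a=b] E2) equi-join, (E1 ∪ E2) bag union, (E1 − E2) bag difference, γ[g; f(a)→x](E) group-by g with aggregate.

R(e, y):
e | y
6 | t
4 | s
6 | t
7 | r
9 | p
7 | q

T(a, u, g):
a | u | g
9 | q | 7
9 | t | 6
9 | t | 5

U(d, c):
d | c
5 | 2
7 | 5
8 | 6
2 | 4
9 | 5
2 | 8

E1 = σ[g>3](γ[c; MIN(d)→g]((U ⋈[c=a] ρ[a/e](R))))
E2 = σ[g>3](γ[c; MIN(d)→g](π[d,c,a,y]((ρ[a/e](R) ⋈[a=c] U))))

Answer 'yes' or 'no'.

E1 stepwise |·|:
  U → 6
  R → 6
  ρ[a/e](R) → 6
  (U ⋈[c=a] ρ[a/e](R)) → 3
  γ[c; MIN(d)→g]((U ⋈[c=a] ρ[a/e](R))) → 2
  σ[g>3](γ[c; MIN(d)→g]((U ⋈[c=a] ρ[a/e](R)))) → 1
E2 stepwise |·|:
  R → 6
  ρ[a/e](R) → 6
  U → 6
  (ρ[a/e](R) ⋈[a=c] U) → 3
  π[d,c,a,y]((ρ[a/e](R) ⋈[a=c] U)) → 3
  γ[c; MIN(d)→g](π[d,c,a,y]((ρ[a/e](R) ⋈[a=c] U))) → 2
  σ[g>3](γ[c; MIN(d)→g](π[d,c,a,y]((ρ[a/e](R) ⋈[a=c] U)))) → 1

E1 and E2 produce the same multiset:
c | g
6 | 8

yes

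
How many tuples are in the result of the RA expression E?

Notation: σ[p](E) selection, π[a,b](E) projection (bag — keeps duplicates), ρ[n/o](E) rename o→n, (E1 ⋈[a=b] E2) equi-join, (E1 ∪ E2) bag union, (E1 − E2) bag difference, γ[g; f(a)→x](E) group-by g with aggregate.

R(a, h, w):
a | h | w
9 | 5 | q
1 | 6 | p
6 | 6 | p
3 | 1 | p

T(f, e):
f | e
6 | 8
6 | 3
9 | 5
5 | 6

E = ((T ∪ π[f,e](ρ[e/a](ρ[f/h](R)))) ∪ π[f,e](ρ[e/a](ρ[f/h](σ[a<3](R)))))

Row counts bottom-up:
  T → 4
  R → 4
  ρ[f/h](R) → 4
  ρ[e/a](ρ[f/h](R)) → 4
  π[f,e](ρ[e/a](ρ[f/h](R))) → 4
  (T ∪ π[f,e](ρ[e/a](ρ[f/h](R)))) → 8
  R → 4
  σ[a<3](R) → 1
  ρ[f/h](σ[a<3](R)) → 1
  ρ[e/a](ρ[f/h](σ[a<3](R))) → 1
  π[f,e](ρ[e/a](ρ[f/h](σ[a<3](R)))) → 1
  ((T ∪ π[f,e](ρ[e/a](ρ[f/h](R)))) ∪ π[f,e](ρ[e/a](ρ[f/h](σ[a<3](R))))) → 9

|E| = 9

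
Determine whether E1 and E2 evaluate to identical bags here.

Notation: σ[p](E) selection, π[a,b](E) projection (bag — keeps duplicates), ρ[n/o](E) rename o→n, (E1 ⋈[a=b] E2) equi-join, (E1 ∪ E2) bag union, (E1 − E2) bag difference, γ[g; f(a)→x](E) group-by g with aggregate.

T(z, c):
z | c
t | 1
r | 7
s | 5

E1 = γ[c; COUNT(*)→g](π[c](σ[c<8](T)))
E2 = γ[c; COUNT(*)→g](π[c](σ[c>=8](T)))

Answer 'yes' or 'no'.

E1 stepwise |·|:
  T → 3
  σ[c<8](T) → 3
  π[c](σ[c<8](T)) → 3
  γ[c; COUNT(*)→g](π[c](σ[c<8](T))) → 3
E2 stepwise |·|:
  T → 3
  σ[c>=8](T) → 0
  π[c](σ[c>=8](T)) → 0
  γ[c; COUNT(*)→g](π[c](σ[c>=8](T))) → 0

E1 result:
c | g
1 | 1
5 | 1
7 | 1
E2 result:
c | g
(0 rows)
Witness: (1, 1) appears 1× in E1 but 0× in E2.

no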